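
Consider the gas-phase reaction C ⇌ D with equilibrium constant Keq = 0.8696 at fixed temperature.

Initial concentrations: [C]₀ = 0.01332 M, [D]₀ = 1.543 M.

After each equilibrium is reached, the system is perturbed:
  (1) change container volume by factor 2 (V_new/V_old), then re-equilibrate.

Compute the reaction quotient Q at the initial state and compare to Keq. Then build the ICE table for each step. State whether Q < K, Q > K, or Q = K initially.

Q₀ = 115.8 vs Keq = 0.8696 ⇒ Q>K, reverse
Step 1:
                   C          D
  I          0.01332      1.543
  C           0.8191    -0.8191
  E           0.8324     0.7239
  solve Keq expr → x = -0.8191; check Q = 0.8696
Then change container volume by factor 2 (V_new/V_old).
Step 2:
                   C          D
  I           0.4162     0.3619
  C                0          0
  E           0.4162     0.3619
  solve Keq expr → x = 0; check Q = 0.8696

Q₀ = 115.8; Q > K (proceeds reverse)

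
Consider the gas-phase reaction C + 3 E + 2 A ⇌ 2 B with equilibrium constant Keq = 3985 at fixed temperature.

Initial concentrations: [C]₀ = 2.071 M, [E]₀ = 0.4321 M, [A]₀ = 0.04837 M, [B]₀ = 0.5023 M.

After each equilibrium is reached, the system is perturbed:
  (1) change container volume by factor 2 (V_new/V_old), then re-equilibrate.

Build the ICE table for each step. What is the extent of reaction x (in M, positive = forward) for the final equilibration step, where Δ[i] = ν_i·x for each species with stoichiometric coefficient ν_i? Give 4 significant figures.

x = -0.01107 M

Q₀ = 645.4 vs Keq = 3985 ⇒ Q<K, forward
Step 1:
                   C          E          A          B
  init         2.071     0.4321    0.04837     0.5023
  Δ         -0.01245   -0.03735    -0.0249     0.0249
  eq           2.059     0.3947    0.02347     0.5272
  solve Keq expr → x = 0.01245; check Q = 3985
Then change container volume by factor 2 (V_new/V_old).
Step 2:
                   C          E          A          B
  init         1.029     0.1974    0.01173     0.2636
  Δ          0.01107     0.0332    0.02214   -0.02214
  eq            1.04     0.2306    0.03387     0.2415
  solve Keq expr → x = -0.01107; check Q = 3985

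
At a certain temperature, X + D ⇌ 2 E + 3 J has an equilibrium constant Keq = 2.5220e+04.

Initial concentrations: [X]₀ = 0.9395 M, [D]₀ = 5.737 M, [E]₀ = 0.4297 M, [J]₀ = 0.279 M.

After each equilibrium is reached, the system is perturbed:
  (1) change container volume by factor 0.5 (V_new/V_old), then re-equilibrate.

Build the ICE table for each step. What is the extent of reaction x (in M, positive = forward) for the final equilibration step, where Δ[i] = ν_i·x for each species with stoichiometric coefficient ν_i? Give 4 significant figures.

x = -0.01735 M

Q₀ = 7.4398e-04 vs Keq = 2.5220e+04 ⇒ Q<K, forward
Step 1:
                   X          D          E          J
  I           0.9395      5.737     0.4297      0.279
  C          -0.9382    -0.9382      1.876      2.815
  E         0.001301      4.799      2.306      3.094
  solve Keq expr → x = 0.9382; check Q = 2.5220e+04
Then change container volume by factor 0.5 (V_new/V_old).
Step 2:
                   X          D          E          J
  I         0.002602      9.598      4.612      6.187
  C          0.01735    0.01735    -0.0347   -0.05206
  E          0.01995      9.615      4.577      6.135
  solve Keq expr → x = -0.01735; check Q = 2.5220e+04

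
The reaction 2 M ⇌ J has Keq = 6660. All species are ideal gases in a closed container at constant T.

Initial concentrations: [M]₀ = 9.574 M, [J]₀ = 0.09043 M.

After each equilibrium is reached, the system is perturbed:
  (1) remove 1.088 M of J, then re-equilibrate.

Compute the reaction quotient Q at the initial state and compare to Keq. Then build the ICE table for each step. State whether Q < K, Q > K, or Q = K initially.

Q₀ = 9.8656e-04; Q < K (proceeds forward)

Q₀ = 9.8656e-04 vs Keq = 6660 ⇒ Q<K, forward
Step 1:
                  M         J
  Initial     9.574   0.09043
  Change     -9.547     4.773
  Equil     0.02702     4.864
  solve Keq expr → x = 4.773; check Q = 6660
Then remove 1.088 M of J.
Step 2:
                  M         J
  Initial   0.02702     3.776
  Change  -0.003209  0.001604
  Equil     0.02382     3.778
  solve Keq expr → x = 0.001604; check Q = 6660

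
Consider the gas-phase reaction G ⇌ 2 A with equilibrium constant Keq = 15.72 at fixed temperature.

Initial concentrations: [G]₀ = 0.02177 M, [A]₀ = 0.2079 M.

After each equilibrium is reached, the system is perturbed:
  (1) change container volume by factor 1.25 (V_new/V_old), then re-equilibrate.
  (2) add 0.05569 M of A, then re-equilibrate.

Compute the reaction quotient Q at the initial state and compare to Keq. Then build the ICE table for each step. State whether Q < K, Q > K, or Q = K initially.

Q₀ = 1.985 vs Keq = 15.72 ⇒ Q<K, forward
Step 1:
                   G          A
  init       0.02177     0.2079
  Δ         -0.01799    0.03597
  eq        0.003783     0.2439
  solve Keq expr → x = 0.01799; check Q = 15.72
Then change container volume by factor 1.25 (V_new/V_old).
Step 2:
                   G          A
  init      0.003027     0.1951
  Δ       -5.7663e-04   0.001153
  eq         0.00245     0.1963
  solve Keq expr → x = 5.7663e-04; check Q = 15.72
Then add 0.05569 M of A.
Step 3:
                   G          A
  init       0.00245     0.2519
  Δ         0.001493  -0.002985
  eq        0.003943      0.249
  solve Keq expr → x = -0.001493; check Q = 15.72

Q₀ = 1.985; Q < K (proceeds forward)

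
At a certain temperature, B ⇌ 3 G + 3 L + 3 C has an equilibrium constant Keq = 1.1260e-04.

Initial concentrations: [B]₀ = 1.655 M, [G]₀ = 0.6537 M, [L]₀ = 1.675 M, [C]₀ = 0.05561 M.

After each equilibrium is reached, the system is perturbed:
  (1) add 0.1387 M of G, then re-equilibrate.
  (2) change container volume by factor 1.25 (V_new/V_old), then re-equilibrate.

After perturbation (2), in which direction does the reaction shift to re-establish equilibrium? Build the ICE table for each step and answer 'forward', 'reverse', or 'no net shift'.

Q₀ = 1.3641e-04 vs Keq = 1.1260e-04 ⇒ Q>K, reverse
Step 1:
                   B          G          L          C
  Initial      1.655     0.6537      1.675    0.05561
  Change     0.00103  -0.003089  -0.003089  -0.003089
  Equil        1.656     0.6506      1.672    0.05252
  solve Keq expr → x = -0.00103; check Q = 1.1260e-04
Then add 0.1387 M of G.
Step 2:
                   B          G          L          C
  Initial      1.656     0.7893      1.672    0.05252
  Change    0.002836  -0.008508  -0.008508  -0.008508
  Equil        1.659     0.7808      1.663    0.04401
  solve Keq expr → x = -0.002836; check Q = 1.1260e-04
Then change container volume by factor 1.25 (V_new/V_old).
Step 3:
                   B          G          L          C
  Initial      1.327     0.6246      1.331    0.03521
  Change   -0.008309    0.02493    0.02493    0.02493
  Equil        1.319     0.6496      1.356    0.06014
  solve Keq expr → x = 0.008309; check Q = 1.1260e-04

Direction: forward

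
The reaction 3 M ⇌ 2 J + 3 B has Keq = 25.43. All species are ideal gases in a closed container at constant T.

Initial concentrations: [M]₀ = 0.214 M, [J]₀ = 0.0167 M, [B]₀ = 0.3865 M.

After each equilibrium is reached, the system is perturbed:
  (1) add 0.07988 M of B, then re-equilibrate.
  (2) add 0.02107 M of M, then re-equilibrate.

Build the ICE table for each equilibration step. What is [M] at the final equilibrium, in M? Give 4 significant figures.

[M]_eq = 0.05762 M

Q₀ = 0.001643 vs Keq = 25.43 ⇒ Q<K, forward
Step 1:
                  M         J         B
  I           0.214    0.0167    0.3865
  C         -0.1664    0.1109    0.1664
  E         0.04765    0.1276    0.5529
  solve Keq expr → x = 0.05545; check Q = 25.43
Then add 0.07988 M of B.
Step 2:
                  M         J         B
  I         0.04765    0.1276    0.6327
  C        0.005398 -0.003599 -0.005398
  E         0.05305     0.124    0.6273
  solve Keq expr → x = -0.001799; check Q = 25.43
Then add 0.02107 M of M.
Step 3:
                  M         J         B
  I         0.07412     0.124    0.6273
  C         -0.0165     0.011    0.0165
  E         0.05762     0.135    0.6438
  solve Keq expr → x = 0.0055; check Q = 25.43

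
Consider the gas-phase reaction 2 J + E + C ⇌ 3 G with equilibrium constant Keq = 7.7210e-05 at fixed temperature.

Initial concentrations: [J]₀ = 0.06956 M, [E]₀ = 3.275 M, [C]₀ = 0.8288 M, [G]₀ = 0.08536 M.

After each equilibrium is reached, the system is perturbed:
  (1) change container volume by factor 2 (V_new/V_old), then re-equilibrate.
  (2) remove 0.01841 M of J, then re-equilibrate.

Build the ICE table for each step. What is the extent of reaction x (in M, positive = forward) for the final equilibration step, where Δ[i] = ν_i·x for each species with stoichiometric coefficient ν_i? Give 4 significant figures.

x = -4.0108e-04 M

Q₀ = 0.04736 vs Keq = 7.7210e-05 ⇒ Q>K, reverse
Step 1:
                    J           E           C           G
  init        0.06956       3.275      0.8288     0.08536
  Δ           0.04733     0.02366     0.02366    -0.07099
  eq           0.1169       3.299      0.8525     0.01437
  solve Keq expr → x = -0.02366; check Q = 7.7210e-05
Then change container volume by factor 2 (V_new/V_old).
Step 2:
                    J           E           C           G
  init        0.05844       1.649      0.4262    0.007184
  Δ        9.4539e-04  4.7270e-04  4.7270e-04   -0.001418
  eq          0.05939        1.65      0.4267    0.005766
  solve Keq expr → x = -4.7270e-04; check Q = 7.7210e-05
Then remove 0.01841 M of J.
Step 3:
                    J           E           C           G
  init        0.04098        1.65      0.4267    0.005766
  Δ        8.0216e-04  4.0108e-04  4.0108e-04   -0.001203
  eq          0.04178        1.65      0.4271    0.004563
  solve Keq expr → x = -4.0108e-04; check Q = 7.7210e-05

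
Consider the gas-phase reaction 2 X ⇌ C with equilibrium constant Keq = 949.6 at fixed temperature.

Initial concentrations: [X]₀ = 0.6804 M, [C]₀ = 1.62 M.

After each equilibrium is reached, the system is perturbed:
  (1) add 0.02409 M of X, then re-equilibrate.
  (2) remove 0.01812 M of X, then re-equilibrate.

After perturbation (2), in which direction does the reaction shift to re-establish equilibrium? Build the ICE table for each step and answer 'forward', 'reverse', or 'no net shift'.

Direction: reverse

Q₀ = 3.499 vs Keq = 949.6 ⇒ Q<K, forward
Step 1:
                   X          C
  init        0.6804       1.62
  Δ          -0.6352     0.3176
  eq         0.04517      1.938
  solve Keq expr → x = 0.3176; check Q = 949.6
Then add 0.02409 M of X.
Step 2:
                   X          C
  init       0.06926      1.938
  Δ         -0.02395    0.01198
  eq         0.04531       1.95
  solve Keq expr → x = 0.01198; check Q = 949.6
Then remove 0.01812 M of X.
Step 3:
                   X          C
  init       0.02719       1.95
  Δ          0.01802  -0.009008
  eq         0.04521      1.941
  solve Keq expr → x = -0.009008; check Q = 949.6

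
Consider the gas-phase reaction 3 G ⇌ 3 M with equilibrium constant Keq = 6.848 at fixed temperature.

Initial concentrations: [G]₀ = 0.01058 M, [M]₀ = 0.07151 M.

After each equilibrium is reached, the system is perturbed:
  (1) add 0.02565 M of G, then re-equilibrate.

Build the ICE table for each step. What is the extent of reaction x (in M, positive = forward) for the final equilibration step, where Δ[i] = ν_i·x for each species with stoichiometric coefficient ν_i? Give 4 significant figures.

x = 0.005601 M

Q₀ = 308.8 vs Keq = 6.848 ⇒ Q>K, reverse
Step 1:
                  G         M
  I         0.01058   0.07151
  C         0.01774  -0.01774
  E         0.02832   0.05377
  solve Keq expr → x = -0.005912; check Q = 6.848
Then add 0.02565 M of G.
Step 2:
                  G         M
  I         0.05397   0.05377
  C         -0.0168    0.0168
  E         0.03716   0.07058
  solve Keq expr → x = 0.005601; check Q = 6.848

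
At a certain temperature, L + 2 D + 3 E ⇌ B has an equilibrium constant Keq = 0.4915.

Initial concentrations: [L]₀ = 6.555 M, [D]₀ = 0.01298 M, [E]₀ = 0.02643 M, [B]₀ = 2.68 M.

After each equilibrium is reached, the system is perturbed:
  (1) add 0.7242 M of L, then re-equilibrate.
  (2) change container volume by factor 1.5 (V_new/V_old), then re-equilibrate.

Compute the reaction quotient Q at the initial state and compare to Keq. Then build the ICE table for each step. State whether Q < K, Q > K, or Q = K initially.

Q₀ = 1.3144e+08 vs Keq = 0.4915 ⇒ Q>K, reverse
Step 1:
                    L           D           E           B
  init          6.555     0.01298     0.02643        2.68
  Δ            0.3555       0.711       1.067     -0.3555
  eq            6.911       0.724       1.093       2.324
  solve Keq expr → x = -0.3555; check Q = 0.4915
Then add 0.7242 M of L.
Step 2:
                    L           D           E           B
  init          7.635       0.724       1.093       2.324
  Δ         -0.006896    -0.01379    -0.02069    0.006896
  eq            7.628      0.7102       1.072       2.331
  solve Keq expr → x = 0.006896; check Q = 0.4915
Then change container volume by factor 1.5 (V_new/V_old).
Step 3:
                    L           D           E           B
  init          5.085      0.4735      0.7148       1.554
  Δ             0.112       0.224       0.336      -0.112
  eq            5.197      0.6975       1.051       1.442
  solve Keq expr → x = -0.112; check Q = 0.4915

Q₀ = 1.3144e+08; Q > K (proceeds reverse)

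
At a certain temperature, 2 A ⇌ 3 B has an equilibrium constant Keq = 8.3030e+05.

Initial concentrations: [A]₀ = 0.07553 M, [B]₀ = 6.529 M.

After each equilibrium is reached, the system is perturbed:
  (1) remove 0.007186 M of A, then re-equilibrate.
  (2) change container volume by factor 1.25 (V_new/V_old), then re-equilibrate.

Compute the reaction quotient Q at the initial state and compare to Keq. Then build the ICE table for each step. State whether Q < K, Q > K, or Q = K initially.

Q₀ = 4.8787e+04; Q < K (proceeds forward)

Q₀ = 4.8787e+04 vs Keq = 8.3030e+05 ⇒ Q<K, forward
Step 1:
                  A         B
  Initial   0.07553     6.529
  Change   -0.05686   0.08529
  Equil     0.01867     6.614
  solve Keq expr → x = 0.02843; check Q = 8.3030e+05
Then remove 0.007186 M of A.
Step 2:
                  A         B
  Initial   0.01148     6.614
  Change   0.007141  -0.01071
  Equil     0.01862     6.604
  solve Keq expr → x = -0.00357; check Q = 8.3030e+05
Then change container volume by factor 1.25 (V_new/V_old).
Step 3:
                  A         B
  Initial    0.0149     5.283
  Change  -0.001564  0.002346
  Equil     0.01333     5.285
  solve Keq expr → x = 7.8200e-04; check Q = 8.3030e+05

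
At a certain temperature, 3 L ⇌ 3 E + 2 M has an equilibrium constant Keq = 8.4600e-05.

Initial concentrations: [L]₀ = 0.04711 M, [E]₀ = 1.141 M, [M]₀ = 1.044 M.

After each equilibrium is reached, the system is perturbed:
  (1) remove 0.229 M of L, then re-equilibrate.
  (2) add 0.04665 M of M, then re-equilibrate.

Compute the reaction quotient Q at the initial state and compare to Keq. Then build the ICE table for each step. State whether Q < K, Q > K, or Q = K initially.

Q₀ = 1.5485e+04 vs Keq = 8.4600e-05 ⇒ Q>K, reverse
Step 1:
                   L          E          M
  I          0.04711      1.141      1.044
  C            1.044     -1.044    -0.6961
  E            1.091    0.09685     0.3479
  solve Keq expr → x = -0.3481; check Q = 8.4600e-05
Then remove 0.229 M of L.
Step 2:
                   L          E          M
  I           0.8623    0.09685     0.3479
  C          0.01706   -0.01706   -0.01137
  E           0.8793    0.07979     0.3365
  solve Keq expr → x = -0.005687; check Q = 8.4600e-05
Then add 0.04665 M of M.
Step 3:
                   L          E          M
  I           0.8793    0.07979     0.3832
  C         0.005657  -0.005657  -0.003771
  E            0.885    0.07413     0.3794
  solve Keq expr → x = -0.001886; check Q = 8.4600e-05

Q₀ = 1.5485e+04; Q > K (proceeds reverse)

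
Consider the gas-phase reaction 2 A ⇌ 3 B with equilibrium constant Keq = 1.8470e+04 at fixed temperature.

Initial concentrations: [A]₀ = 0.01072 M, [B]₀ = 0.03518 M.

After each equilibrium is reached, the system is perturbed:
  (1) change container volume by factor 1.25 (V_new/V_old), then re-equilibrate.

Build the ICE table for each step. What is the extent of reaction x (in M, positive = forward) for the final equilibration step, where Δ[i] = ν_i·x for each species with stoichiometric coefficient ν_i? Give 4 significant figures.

Q₀ = 0.3789 vs Keq = 1.8470e+04 ⇒ Q<K, forward
Step 1:
                    A           B
  Initial     0.01072     0.03518
  Change     -0.01063     0.01595
  Equil    8.5077e-05     0.05113
  solve Keq expr → x = 0.005317; check Q = 1.8470e+04
Then change container volume by factor 1.25 (V_new/V_old).
Step 2:
                    A           B
  Initial  6.8061e-05     0.04091
  Change  -7.1614e-06  1.0742e-05
  Equil    6.0900e-05     0.04092
  solve Keq expr → x = 3.5807e-06; check Q = 1.8470e+04

x = 3.5807e-06 M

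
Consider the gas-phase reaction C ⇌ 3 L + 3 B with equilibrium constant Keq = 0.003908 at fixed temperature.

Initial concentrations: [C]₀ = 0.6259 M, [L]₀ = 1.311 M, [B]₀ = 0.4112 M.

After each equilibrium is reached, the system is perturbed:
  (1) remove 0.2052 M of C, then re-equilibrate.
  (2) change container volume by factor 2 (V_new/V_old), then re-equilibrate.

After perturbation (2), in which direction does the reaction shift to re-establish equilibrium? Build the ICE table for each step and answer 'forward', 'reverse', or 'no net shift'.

Q₀ = 0.2503 vs Keq = 0.003908 ⇒ Q>K, reverse
Step 1:
                    C           L           B
  I            0.6259       1.311      0.4112
  C           0.09169     -0.2751     -0.2751
  E            0.7176       1.036      0.1361
  solve Keq expr → x = -0.09169; check Q = 0.003908
Then remove 0.2052 M of C.
Step 2:
                    C           L           B
  I            0.5124       1.036      0.1361
  C          0.004207    -0.01262    -0.01262
  E            0.5166       1.023      0.1235
  solve Keq expr → x = -0.004207; check Q = 0.003908
Then change container volume by factor 2 (V_new/V_old).
Step 3:
                    C           L           B
  I            0.2583      0.5117     0.06175
  C          -0.03205     0.09616     0.09616
  E            0.2262      0.6078      0.1579
  solve Keq expr → x = 0.03205; check Q = 0.003908

Direction: forward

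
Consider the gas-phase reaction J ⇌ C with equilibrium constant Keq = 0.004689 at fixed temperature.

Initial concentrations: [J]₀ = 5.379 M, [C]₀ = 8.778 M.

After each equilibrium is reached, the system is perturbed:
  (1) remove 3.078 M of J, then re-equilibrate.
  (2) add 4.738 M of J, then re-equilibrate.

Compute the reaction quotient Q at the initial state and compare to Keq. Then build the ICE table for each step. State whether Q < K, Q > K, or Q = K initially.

Q₀ = 1.632; Q > K (proceeds reverse)

Q₀ = 1.632 vs Keq = 0.004689 ⇒ Q>K, reverse
Step 1:
                   J          C
  I            5.379      8.778
  C            8.712     -8.712
  E            14.09    0.06607
  solve Keq expr → x = -8.712; check Q = 0.004689
Then remove 3.078 M of J.
Step 2:
                   J          C
  I            11.01    0.06607
  C          0.01437   -0.01437
  E            11.03    0.05171
  solve Keq expr → x = -0.01437; check Q = 0.004689
Then add 4.738 M of J.
Step 3:
                   J          C
  I            15.77    0.05171
  C         -0.02211    0.02211
  E            15.74    0.07382
  solve Keq expr → x = 0.02211; check Q = 0.004689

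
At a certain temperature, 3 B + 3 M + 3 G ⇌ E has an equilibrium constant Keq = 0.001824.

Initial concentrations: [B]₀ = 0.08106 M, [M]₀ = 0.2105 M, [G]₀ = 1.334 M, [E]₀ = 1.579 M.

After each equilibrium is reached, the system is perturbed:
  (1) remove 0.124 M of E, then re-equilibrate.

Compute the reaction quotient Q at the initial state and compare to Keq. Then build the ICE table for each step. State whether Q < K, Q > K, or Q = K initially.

Q₀ = 1.3389e+05; Q > K (proceeds reverse)

Q₀ = 1.3389e+05 vs Keq = 0.001824 ⇒ Q>K, reverse
Step 1:
                    B           M           G           E
  Initial     0.08106      0.2105       1.334       1.579
  Change        1.555       1.555       1.555     -0.5184
  Equil         1.636       1.766       2.889       1.061
  solve Keq expr → x = -0.5184; check Q = 0.001824
Then remove 0.124 M of E.
Step 2:
                    B           M           G           E
  Initial       1.636       1.766       2.889      0.9366
  Change     -0.02509    -0.02509    -0.02509    0.008362
  Equil         1.611       1.741       2.864       0.945
  solve Keq expr → x = 0.008362; check Q = 0.001824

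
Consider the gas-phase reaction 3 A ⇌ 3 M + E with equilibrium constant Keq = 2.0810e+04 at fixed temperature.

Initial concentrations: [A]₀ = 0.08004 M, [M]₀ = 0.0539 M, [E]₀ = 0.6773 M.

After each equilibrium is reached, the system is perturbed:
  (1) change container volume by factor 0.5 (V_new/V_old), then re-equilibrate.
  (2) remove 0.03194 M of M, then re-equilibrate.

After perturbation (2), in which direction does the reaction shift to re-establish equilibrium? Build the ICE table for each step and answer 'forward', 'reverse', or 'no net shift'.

Q₀ = 0.2068 vs Keq = 2.0810e+04 ⇒ Q<K, forward
Step 1:
                    A           M           E
  Initial     0.08004      0.0539      0.6773
  Change     -0.07585     0.07585     0.02528
  Equil      0.004193      0.1297      0.7026
  solve Keq expr → x = 0.02528; check Q = 2.0810e+04
Then change container volume by factor 0.5 (V_new/V_old).
Step 2:
                    A           M           E
  Initial    0.008387      0.2595       1.405
  Change     0.002093   -0.002093 -6.9766e-04
  Equil       0.01048      0.2574       1.404
  solve Keq expr → x = -6.9766e-04; check Q = 2.0810e+04
Then remove 0.03194 M of M.
Step 3:
                    A           M           E
  Initial     0.01048      0.2255       1.404
  Change    -0.001249    0.001249  4.1622e-04
  Equil      0.009231      0.2267       1.405
  solve Keq expr → x = 4.1622e-04; check Q = 2.0810e+04

Direction: forward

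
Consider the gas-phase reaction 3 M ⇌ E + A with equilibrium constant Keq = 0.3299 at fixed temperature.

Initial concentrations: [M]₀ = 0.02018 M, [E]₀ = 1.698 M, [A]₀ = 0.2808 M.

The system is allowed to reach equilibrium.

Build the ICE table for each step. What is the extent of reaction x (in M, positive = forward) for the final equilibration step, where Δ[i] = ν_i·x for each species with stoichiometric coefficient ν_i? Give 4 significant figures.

Q₀ = 5.8019e+04 vs Keq = 0.3299 ⇒ Q>K, reverse
Step 1:
                   M          E          A
  Initial    0.02018      1.698     0.2808
  Change      0.6455    -0.2152    -0.2152
  Equil       0.6657      1.483    0.06563
  solve Keq expr → x = -0.2152; check Q = 0.3299

x = -0.2152 M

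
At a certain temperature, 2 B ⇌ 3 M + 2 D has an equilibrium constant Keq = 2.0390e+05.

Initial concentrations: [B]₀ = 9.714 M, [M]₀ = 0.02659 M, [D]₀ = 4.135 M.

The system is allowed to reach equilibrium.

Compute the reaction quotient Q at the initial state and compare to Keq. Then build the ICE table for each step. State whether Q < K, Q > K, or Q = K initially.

Q₀ = 3.4065e-06 vs Keq = 2.0390e+05 ⇒ Q<K, forward
Step 1:
                    B           M           D
  I             9.714     0.02659       4.135
  C            -8.452       12.68       8.452
  E             1.262        12.7       12.59
  solve Keq expr → x = 4.226; check Q = 2.0390e+05

Q₀ = 3.4065e-06; Q < K (proceeds forward)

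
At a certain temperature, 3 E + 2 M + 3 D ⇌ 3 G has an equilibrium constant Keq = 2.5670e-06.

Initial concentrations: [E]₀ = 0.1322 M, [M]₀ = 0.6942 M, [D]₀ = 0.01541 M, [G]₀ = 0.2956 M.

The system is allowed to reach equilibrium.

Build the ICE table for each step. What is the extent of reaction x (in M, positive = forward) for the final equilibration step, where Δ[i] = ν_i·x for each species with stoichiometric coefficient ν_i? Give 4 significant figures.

x = -0.09798 M

Q₀ = 6.3393e+06 vs Keq = 2.5670e-06 ⇒ Q>K, reverse
Step 1:
                  E         M         D         G
  Initial    0.1322    0.6942   0.01541    0.2956
  Change     0.2939     0.196    0.2939   -0.2939
  Equil      0.4261    0.8902    0.3093   0.00167
  solve Keq expr → x = -0.09798; check Q = 2.5670e-06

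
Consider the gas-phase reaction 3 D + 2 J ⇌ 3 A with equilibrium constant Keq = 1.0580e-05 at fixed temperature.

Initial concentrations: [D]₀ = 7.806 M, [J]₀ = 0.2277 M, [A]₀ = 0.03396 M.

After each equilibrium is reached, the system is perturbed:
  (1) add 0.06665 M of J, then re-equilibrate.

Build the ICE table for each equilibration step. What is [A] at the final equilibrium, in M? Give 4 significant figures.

Q₀ = 1.5881e-06 vs Keq = 1.0580e-05 ⇒ Q<K, forward
Step 1:
                    D           J           A
  I             7.806      0.2277     0.03396
  C           -0.0264     -0.0176      0.0264
  E              7.78      0.2101     0.06036
  solve Keq expr → x = 0.008799; check Q = 1.0580e-05
Then add 0.06665 M of J.
Step 2:
                    D           J           A
  I              7.78      0.2768     0.06036
  C          -0.01081   -0.007205     0.01081
  E             7.769      0.2695     0.07117
  solve Keq expr → x = 0.003602; check Q = 1.0580e-05

[A]_eq = 0.07117 M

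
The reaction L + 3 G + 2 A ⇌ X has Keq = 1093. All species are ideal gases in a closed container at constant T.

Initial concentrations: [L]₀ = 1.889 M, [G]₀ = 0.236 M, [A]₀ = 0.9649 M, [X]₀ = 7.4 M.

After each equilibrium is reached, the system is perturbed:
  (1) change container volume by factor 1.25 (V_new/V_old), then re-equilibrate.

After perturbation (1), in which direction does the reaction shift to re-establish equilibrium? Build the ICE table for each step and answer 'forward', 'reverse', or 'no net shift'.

Q₀ = 320.1 vs Keq = 1093 ⇒ Q<K, forward
Step 1:
                    L           G           A           X
  Initial       1.889       0.236      0.9649         7.4
  Change      -0.0243     -0.0729     -0.0486      0.0243
  Equil         1.865      0.1631      0.9163       7.424
  solve Keq expr → x = 0.0243; check Q = 1093
Then change container volume by factor 1.25 (V_new/V_old).
Step 2:
                    L           G           A           X
  Initial       1.492      0.1305       0.733       5.939
  Change      0.01738     0.05214     0.03476    -0.01738
  Equil         1.509      0.1826      0.7678       5.922
  solve Keq expr → x = -0.01738; check Q = 1093

Direction: reverse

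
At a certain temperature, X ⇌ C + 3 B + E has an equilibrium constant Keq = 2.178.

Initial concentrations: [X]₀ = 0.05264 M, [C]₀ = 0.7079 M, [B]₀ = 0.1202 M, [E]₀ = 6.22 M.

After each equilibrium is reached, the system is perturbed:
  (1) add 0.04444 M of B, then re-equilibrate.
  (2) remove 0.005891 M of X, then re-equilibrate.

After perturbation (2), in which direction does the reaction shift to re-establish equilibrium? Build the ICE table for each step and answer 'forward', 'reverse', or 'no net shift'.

Q₀ = 0.1453 vs Keq = 2.178 ⇒ Q<K, forward
Step 1:
                   X          C          B          E
  init       0.05264     0.7079     0.1202       6.22
  Δ         -0.03157    0.03157    0.09471    0.03157
  eq         0.02107     0.7395     0.2149      6.252
  solve Keq expr → x = 0.03157; check Q = 2.178
Then add 0.04444 M of B.
Step 2:
                   X          C          B          E
  init       0.02107     0.7395     0.2594      6.252
  Δ         0.007175  -0.007175   -0.02152  -0.007175
  eq         0.02824     0.7323     0.2378      6.244
  solve Keq expr → x = -0.007175; check Q = 2.178
Then remove 0.005891 M of X.
Step 3:
                   X          C          B          E
  init       0.02235     0.7323     0.2378      6.244
  Δ         0.002847  -0.002847   -0.00854  -0.002847
  eq          0.0252     0.7294     0.2293      6.242
  solve Keq expr → x = -0.002847; check Q = 2.178

Direction: reverse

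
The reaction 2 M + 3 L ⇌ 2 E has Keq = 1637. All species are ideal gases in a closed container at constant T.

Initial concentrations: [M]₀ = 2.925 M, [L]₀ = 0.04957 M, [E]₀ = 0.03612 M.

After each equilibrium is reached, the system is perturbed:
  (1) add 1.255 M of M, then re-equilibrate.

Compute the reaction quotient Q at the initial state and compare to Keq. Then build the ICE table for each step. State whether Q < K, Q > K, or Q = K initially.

Q₀ = 1.252 vs Keq = 1637 ⇒ Q<K, forward
Step 1:
                  M         L         E
  I           2.925   0.04957   0.03612
  C        -0.02856  -0.04284   0.02856
  E           2.896  0.006729   0.06468
  solve Keq expr → x = 0.01428; check Q = 1637
Then add 1.255 M of M.
Step 2:
                  M         L         E
  I           4.151  0.006729   0.06468
  C       -9.2305e-04 -0.001385 9.2305e-04
  E           4.151  0.005344    0.0656
  solve Keq expr → x = 4.6152e-04; check Q = 1637

Q₀ = 1.252; Q < K (proceeds forward)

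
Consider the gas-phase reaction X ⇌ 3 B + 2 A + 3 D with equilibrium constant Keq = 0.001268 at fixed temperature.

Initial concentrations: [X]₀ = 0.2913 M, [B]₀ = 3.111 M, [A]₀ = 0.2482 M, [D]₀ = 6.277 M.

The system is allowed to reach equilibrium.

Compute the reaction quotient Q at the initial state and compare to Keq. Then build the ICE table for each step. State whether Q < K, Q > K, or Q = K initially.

Q₀ = 1575; Q > K (proceeds reverse)

Q₀ = 1575 vs Keq = 0.001268 ⇒ Q>K, reverse
Step 1:
                   X          B          A          D
  I           0.2913      3.111     0.2482      6.277
  C           0.1239    -0.3718    -0.2478    -0.3718
  E           0.4152      2.739 3.5270e-04      5.905
  solve Keq expr → x = -0.1239; check Q = 0.001268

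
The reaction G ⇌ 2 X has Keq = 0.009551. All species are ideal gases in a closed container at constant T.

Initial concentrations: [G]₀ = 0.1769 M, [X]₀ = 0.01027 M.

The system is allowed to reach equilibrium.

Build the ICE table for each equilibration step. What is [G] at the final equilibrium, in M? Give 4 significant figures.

[G]_eq = 0.1623 M

Q₀ = 5.9623e-04 vs Keq = 0.009551 ⇒ Q<K, forward
Step 1:
                  G         X
  init       0.1769   0.01027
  Δ        -0.01455   0.02911
  eq         0.1623   0.03938
  solve Keq expr → x = 0.01455; check Q = 0.009551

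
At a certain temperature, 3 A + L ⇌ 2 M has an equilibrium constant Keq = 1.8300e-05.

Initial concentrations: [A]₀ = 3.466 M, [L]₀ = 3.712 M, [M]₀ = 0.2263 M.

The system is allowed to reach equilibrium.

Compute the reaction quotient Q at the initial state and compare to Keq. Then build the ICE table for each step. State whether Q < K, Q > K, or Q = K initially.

Q₀ = 3.3134e-04; Q > K (proceeds reverse)

Q₀ = 3.3134e-04 vs Keq = 1.8300e-05 ⇒ Q>K, reverse
Step 1:
                  A         L         M
  I           3.466     3.712    0.2263
  C          0.2499    0.0833   -0.1666
  E           3.716     3.795    0.0597
  solve Keq expr → x = -0.0833; check Q = 1.8300e-05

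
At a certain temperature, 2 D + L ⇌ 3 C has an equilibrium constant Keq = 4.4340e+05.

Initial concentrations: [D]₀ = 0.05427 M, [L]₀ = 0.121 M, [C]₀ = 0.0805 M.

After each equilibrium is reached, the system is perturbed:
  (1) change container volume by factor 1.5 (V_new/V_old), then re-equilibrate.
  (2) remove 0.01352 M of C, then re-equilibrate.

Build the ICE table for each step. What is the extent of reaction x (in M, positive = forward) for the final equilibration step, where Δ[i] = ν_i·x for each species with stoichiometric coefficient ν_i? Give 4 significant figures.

Q₀ = 1.464 vs Keq = 4.4340e+05 ⇒ Q<K, forward
Step 1:
                  D         L         C
  Initial   0.05427     0.121    0.0805
  Change   -0.05395  -0.02698   0.08093
  Equil   3.1765e-04   0.09402    0.1614
  solve Keq expr → x = 0.02698; check Q = 4.4340e+05
Then change container volume by factor 1.5 (V_new/V_old).
Step 2:
                  D         L         C
  Initial 2.1177e-04   0.06268    0.1076
  Change          0         0         0
  Equil   2.1177e-04   0.06268    0.1076
  solve Keq expr → x = 0; check Q = 4.4340e+05
Then remove 0.01352 M of C.
Step 3:
                  D         L         C
  Initial 2.1177e-04   0.06268    0.0941
  Change  -3.8440e-05 -1.9220e-05 5.7659e-05
  Equil   1.7333e-04   0.06266   0.09416
  solve Keq expr → x = 1.9220e-05; check Q = 4.4340e+05

x = 1.9220e-05 M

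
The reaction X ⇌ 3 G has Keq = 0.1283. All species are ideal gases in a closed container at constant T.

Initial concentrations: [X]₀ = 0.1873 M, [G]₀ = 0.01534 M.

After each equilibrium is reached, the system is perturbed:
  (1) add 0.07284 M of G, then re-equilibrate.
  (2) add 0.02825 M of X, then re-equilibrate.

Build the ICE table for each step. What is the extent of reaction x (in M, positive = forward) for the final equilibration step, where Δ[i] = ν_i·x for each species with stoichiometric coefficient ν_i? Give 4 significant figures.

x = 0.00481 M

Q₀ = 1.9273e-05 vs Keq = 0.1283 ⇒ Q<K, forward
Step 1:
                  X         G
  Initial    0.1873   0.01534
  Change    -0.0758    0.2274
  Equil      0.1115    0.2428
  solve Keq expr → x = 0.0758; check Q = 0.1283
Then add 0.07284 M of G.
Step 2:
                  X         G
  Initial    0.1115    0.3156
  Change    0.01976  -0.05927
  Equil      0.1313    0.2563
  solve Keq expr → x = -0.01976; check Q = 0.1283
Then add 0.02825 M of X.
Step 3:
                  X         G
  Initial    0.1595    0.2563
  Change   -0.00481   0.01443
  Equil      0.1547    0.2707
  solve Keq expr → x = 0.00481; check Q = 0.1283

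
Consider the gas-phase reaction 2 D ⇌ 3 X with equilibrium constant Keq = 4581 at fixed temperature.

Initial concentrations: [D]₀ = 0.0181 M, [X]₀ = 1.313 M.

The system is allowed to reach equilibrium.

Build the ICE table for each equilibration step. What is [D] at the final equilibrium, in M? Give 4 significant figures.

Q₀ = 6909 vs Keq = 4581 ⇒ Q>K, reverse
Step 1:
                  D         X
  init       0.0181     1.313
  Δ        0.003978 -0.005966
  eq        0.02208     1.307
  solve Keq expr → x = -0.001989; check Q = 4581

[D]_eq = 0.02208 M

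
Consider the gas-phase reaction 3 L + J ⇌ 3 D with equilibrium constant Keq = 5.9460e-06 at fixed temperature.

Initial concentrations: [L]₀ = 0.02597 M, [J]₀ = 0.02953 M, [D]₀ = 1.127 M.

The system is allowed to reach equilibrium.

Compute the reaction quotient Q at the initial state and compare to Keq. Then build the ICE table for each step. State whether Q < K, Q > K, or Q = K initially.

Q₀ = 2.7675e+06; Q > K (proceeds reverse)

Q₀ = 2.7675e+06 vs Keq = 5.9460e-06 ⇒ Q>K, reverse
Step 1:
                  L         J         D
  init      0.02597   0.02953     1.127
  Δ           1.112    0.3706    -1.112
  eq          1.138    0.4001   0.01519
  solve Keq expr → x = -0.3706; check Q = 5.9460e-06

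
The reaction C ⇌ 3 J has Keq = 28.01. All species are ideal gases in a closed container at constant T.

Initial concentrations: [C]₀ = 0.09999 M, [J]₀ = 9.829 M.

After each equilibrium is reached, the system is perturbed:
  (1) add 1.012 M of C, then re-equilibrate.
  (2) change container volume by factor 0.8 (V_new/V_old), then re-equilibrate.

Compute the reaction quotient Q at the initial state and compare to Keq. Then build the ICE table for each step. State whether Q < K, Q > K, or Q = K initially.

Q₀ = 9497; Q > K (proceeds reverse)

Q₀ = 9497 vs Keq = 28.01 ⇒ Q>K, reverse
Step 1:
                    C           J
  Initial     0.09999       9.829
  Change        1.983       -5.95
  Equil         2.083       3.879
  solve Keq expr → x = -1.983; check Q = 28.01
Then add 1.012 M of C.
Step 2:
                    C           J
  Initial       3.095       3.879
  Change       -0.157      0.4711
  Equil         2.938        4.35
  solve Keq expr → x = 0.157; check Q = 28.01
Then change container volume by factor 0.8 (V_new/V_old).
Step 3:
                    C           J
  Initial       3.673       5.437
  Change         0.22     -0.6599
  Equil         3.893       4.777
  solve Keq expr → x = -0.22; check Q = 28.01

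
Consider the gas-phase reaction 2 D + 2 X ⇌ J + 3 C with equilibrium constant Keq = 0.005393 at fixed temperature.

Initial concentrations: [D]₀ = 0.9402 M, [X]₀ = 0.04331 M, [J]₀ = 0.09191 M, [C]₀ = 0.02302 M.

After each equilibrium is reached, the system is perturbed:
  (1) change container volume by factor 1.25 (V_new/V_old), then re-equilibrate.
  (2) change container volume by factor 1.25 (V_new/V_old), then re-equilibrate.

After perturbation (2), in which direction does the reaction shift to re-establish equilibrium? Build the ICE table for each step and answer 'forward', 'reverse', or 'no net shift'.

Q₀ = 6.7618e-04 vs Keq = 0.005393 ⇒ Q<K, forward
Step 1:
                   D          X          J          C
  init        0.9402    0.04331    0.09191    0.02302
  Δ        -0.009848  -0.009848   0.004924    0.01477
  eq          0.9304    0.03346    0.09683    0.03779
  solve Keq expr → x = 0.004924; check Q = 0.005393
Then change container volume by factor 1.25 (V_new/V_old).
Step 2:
                   D          X          J          C
  init        0.7443    0.02677    0.07747    0.03023
  Δ                0          0          0          0
  eq          0.7443    0.02677    0.07747    0.03023
  solve Keq expr → x = 0; check Q = 0.005393
Then change container volume by factor 1.25 (V_new/V_old).
Step 3:
                   D          X          J          C
  init        0.5954    0.02142    0.06197    0.02419
  Δ                0          0          0          0
  eq          0.5954    0.02142    0.06197    0.02419
  solve Keq expr → x = 0; check Q = 0.005393

Direction: no net shift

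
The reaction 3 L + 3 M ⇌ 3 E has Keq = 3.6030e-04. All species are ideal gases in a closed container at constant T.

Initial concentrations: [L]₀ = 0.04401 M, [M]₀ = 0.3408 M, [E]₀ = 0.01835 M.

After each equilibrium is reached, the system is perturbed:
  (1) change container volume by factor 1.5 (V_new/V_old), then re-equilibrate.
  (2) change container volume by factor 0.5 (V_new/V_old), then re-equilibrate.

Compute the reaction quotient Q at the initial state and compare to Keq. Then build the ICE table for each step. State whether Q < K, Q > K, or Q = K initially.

Q₀ = 1.831; Q > K (proceeds reverse)

Q₀ = 1.831 vs Keq = 3.6030e-04 ⇒ Q>K, reverse
Step 1:
                  L         M         E
  Initial   0.04401    0.3408   0.01835
  Change     0.0168    0.0168   -0.0168
  Equil     0.06081    0.3576  0.001547
  solve Keq expr → x = -0.005601; check Q = 3.6030e-04
Then change container volume by factor 1.5 (V_new/V_old).
Step 2:
                  L         M         E
  Initial   0.04054    0.2384  0.001032
  Change  3.3718e-04 3.3718e-04 -3.3718e-04
  Equil     0.04088    0.2387 6.9445e-04
  solve Keq expr → x = -1.1239e-04; check Q = 3.6030e-04
Then change container volume by factor 0.5 (V_new/V_old).
Step 3:
                  L         M         E
  Initial   0.08176    0.4775  0.001389
  Change  -0.001336 -0.001336  0.001336
  Equil     0.08042    0.4761  0.002725
  solve Keq expr → x = 4.4529e-04; check Q = 3.6030e-04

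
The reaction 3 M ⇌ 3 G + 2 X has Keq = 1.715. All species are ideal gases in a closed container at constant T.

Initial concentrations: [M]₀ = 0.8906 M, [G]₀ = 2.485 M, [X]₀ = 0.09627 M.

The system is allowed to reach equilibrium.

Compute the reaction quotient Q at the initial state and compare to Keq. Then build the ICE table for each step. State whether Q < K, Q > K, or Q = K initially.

Q₀ = 0.2013 vs Keq = 1.715 ⇒ Q<K, forward
Step 1:
                  M         G         X
  Initial    0.8906     2.485   0.09627
  Change     -0.149     0.149   0.09936
  Equil      0.7416     2.634    0.1956
  solve Keq expr → x = 0.04968; check Q = 1.715

Q₀ = 0.2013; Q < K (proceeds forward)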